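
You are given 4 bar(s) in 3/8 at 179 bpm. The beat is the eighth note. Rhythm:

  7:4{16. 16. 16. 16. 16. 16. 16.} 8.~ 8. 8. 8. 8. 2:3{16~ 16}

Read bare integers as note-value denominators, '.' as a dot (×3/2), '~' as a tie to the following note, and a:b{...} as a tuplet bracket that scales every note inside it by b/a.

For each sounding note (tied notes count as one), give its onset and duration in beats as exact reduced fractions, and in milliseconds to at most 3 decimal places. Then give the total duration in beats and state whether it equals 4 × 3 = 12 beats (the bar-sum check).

1) 0.0ms=0b +143.655ms=3/7b
2) 143.655ms=3/7b +143.655ms=3/7b
3) 287.31ms=6/7b +143.655ms=3/7b
4) 430.966ms=9/7b +143.655ms=3/7b
5) 574.621ms=12/7b +143.655ms=3/7b
6) 718.276ms=15/7b +143.655ms=3/7b
7) 861.931ms=18/7b +143.655ms=3/7b
8) 1005.587ms=3b +1005.587ms=3b
9) 2011.173ms=6b +502.793ms=3/2b
10) 2513.966ms=15/2b +502.793ms=3/2b
11) 3016.76ms=9b +502.793ms=3/2b
12) 3519.553ms=21/2b +502.793ms=3/2b
Σ=12b of 12 (179bpm 3/8) — PASS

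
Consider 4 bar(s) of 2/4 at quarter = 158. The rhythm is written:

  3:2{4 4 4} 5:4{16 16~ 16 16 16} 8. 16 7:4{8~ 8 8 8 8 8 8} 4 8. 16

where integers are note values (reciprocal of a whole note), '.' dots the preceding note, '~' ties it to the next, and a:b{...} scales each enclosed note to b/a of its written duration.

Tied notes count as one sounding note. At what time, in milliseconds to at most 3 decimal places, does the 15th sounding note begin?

note 15 onset = 40/7b = 2169.982ms

1. 0.0ms @ 0 + 253.165ms (2/3)
2. 253.165ms @ 2/3 + 253.165ms (2/3)
3. 506.329ms @ 4/3 + 253.165ms (2/3)
4. 759.494ms @ 2 + 75.949ms (1/5)
5. 835.443ms @ 11/5 + 151.899ms (2/5)
6. 987.342ms @ 13/5 + 75.949ms (1/5)
7. 1063.291ms @ 14/5 + 75.949ms (1/5)
8. 1139.241ms @ 3 + 284.81ms (3/4)
9. 1424.051ms @ 15/4 + 94.937ms (1/4)
10. 1518.987ms @ 4 + 216.998ms (4/7)
11. 1735.986ms @ 32/7 + 108.499ms (2/7)
12. 1844.485ms @ 34/7 + 108.499ms (2/7)
13. 1952.984ms @ 36/7 + 108.499ms (2/7)
14. 2061.483ms @ 38/7 + 108.499ms (2/7)
15. 2169.982ms @ 40/7 + 108.499ms (2/7)
16. 2278.481ms @ 6 + 379.747ms (1)
17. 2658.228ms @ 7 + 284.81ms (3/4)
18. 2943.038ms @ 31/4 + 94.937ms (1/4)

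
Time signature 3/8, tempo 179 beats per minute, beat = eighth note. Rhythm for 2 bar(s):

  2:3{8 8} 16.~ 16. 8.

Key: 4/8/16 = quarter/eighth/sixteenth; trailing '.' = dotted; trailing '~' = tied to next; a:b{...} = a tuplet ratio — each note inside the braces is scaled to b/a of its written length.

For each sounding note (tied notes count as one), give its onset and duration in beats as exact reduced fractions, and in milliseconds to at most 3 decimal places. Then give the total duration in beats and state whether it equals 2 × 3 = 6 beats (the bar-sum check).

1) 0.0ms=0b +502.793ms=3/2b
2) 502.793ms=3/2b +502.793ms=3/2b
3) 1005.587ms=3b +502.793ms=3/2b
4) 1508.38ms=9/2b +502.793ms=3/2b
Σ=6b of 6 (179bpm 3/8) — PASS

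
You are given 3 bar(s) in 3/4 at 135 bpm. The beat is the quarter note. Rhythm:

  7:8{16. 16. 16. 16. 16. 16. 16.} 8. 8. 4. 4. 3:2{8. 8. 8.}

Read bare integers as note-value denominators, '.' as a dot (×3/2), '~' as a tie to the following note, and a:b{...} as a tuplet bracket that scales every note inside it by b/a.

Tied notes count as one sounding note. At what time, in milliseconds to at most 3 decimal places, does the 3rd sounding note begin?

note 3 onset = 6/7b = 380.952ms

1. 0.0ms @ 0 + 190.476ms (3/7)
2. 190.476ms @ 3/7 + 190.476ms (3/7)
3. 380.952ms @ 6/7 + 190.476ms (3/7)
4. 571.429ms @ 9/7 + 190.476ms (3/7)
5. 761.905ms @ 12/7 + 190.476ms (3/7)
6. 952.381ms @ 15/7 + 190.476ms (3/7)
7. 1142.857ms @ 18/7 + 190.476ms (3/7)
8. 1333.333ms @ 3 + 333.333ms (3/4)
9. 1666.667ms @ 15/4 + 333.333ms (3/4)
10. 2000.0ms @ 9/2 + 666.667ms (3/2)
11. 2666.667ms @ 6 + 666.667ms (3/2)
12. 3333.333ms @ 15/2 + 222.222ms (1/2)
13. 3555.556ms @ 8 + 222.222ms (1/2)
14. 3777.778ms @ 17/2 + 222.222ms (1/2)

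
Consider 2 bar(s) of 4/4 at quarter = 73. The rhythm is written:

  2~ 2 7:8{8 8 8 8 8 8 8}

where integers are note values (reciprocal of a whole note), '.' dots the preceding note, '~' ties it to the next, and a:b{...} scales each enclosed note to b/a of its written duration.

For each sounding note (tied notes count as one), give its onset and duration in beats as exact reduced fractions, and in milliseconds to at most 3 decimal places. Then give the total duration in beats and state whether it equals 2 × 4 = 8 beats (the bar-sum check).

1) 0.0ms=0b +3287.671ms=4b
2) 3287.671ms=4b +469.667ms=4/7b
3) 3757.339ms=32/7b +469.667ms=4/7b
4) 4227.006ms=36/7b +469.667ms=4/7b
5) 4696.673ms=40/7b +469.667ms=4/7b
6) 5166.341ms=44/7b +469.667ms=4/7b
7) 5636.008ms=48/7b +469.667ms=4/7b
8) 6105.675ms=52/7b +469.667ms=4/7b
Σ=8b of 8 (73bpm 4/4) — PASS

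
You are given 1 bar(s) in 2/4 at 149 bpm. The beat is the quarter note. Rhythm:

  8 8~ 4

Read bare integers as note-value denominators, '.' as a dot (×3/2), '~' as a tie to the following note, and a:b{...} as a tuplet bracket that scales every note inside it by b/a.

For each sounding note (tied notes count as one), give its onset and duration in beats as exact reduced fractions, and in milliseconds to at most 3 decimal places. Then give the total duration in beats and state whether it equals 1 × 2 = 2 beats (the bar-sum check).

1) 0.0ms=0b +201.342ms=1/2b
2) 201.342ms=1/2b +604.027ms=3/2b
Σ=2b of 2 (149bpm 2/4) — PASS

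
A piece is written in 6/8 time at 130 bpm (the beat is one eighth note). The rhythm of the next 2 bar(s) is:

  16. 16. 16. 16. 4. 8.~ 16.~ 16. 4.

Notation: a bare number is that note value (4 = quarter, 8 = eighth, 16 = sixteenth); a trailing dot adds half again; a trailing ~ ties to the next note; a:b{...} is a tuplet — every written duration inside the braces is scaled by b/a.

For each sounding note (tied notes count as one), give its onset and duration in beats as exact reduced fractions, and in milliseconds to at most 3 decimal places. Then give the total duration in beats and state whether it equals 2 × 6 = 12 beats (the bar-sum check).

1) 0.0ms=0b +346.154ms=3/4b
2) 346.154ms=3/4b +346.154ms=3/4b
3) 692.308ms=3/2b +346.154ms=3/4b
4) 1038.462ms=9/4b +346.154ms=3/4b
5) 1384.615ms=3b +1384.615ms=3b
6) 2769.231ms=6b +1384.615ms=3b
7) 4153.846ms=9b +1384.615ms=3b
Σ=12b of 12 (130bpm 6/8) — PASS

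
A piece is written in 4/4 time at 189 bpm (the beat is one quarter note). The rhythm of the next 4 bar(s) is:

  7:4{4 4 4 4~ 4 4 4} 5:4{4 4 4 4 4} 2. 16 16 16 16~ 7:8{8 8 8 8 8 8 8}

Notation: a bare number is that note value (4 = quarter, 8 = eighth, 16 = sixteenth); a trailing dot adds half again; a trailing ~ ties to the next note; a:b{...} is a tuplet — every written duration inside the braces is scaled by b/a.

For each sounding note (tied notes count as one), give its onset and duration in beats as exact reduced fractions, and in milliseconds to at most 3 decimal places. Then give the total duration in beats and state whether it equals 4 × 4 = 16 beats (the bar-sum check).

1) 0.0ms=0b +181.406ms=4/7b
2) 181.406ms=4/7b +181.406ms=4/7b
3) 362.812ms=8/7b +181.406ms=4/7b
4) 544.218ms=12/7b +362.812ms=8/7b
5) 907.029ms=20/7b +181.406ms=4/7b
6) 1088.435ms=24/7b +181.406ms=4/7b
7) 1269.841ms=4b +253.968ms=4/5b
8) 1523.81ms=24/5b +253.968ms=4/5b
9) 1777.778ms=28/5b +253.968ms=4/5b
10) 2031.746ms=32/5b +253.968ms=4/5b
11) 2285.714ms=36/5b +253.968ms=4/5b
12) 2539.683ms=8b +952.381ms=3b
13) 3492.063ms=11b +79.365ms=1/4b
14) 3571.429ms=45/4b +79.365ms=1/4b
15) 3650.794ms=23/2b +79.365ms=1/4b
16) 3730.159ms=47/4b +260.771ms=23/28b
17) 3990.93ms=88/7b +181.406ms=4/7b
18) 4172.336ms=92/7b +181.406ms=4/7b
19) 4353.741ms=96/7b +181.406ms=4/7b
20) 4535.147ms=100/7b +181.406ms=4/7b
21) 4716.553ms=104/7b +181.406ms=4/7b
22) 4897.959ms=108/7b +181.406ms=4/7b
Σ=16b of 16 (189bpm 4/4) — PASS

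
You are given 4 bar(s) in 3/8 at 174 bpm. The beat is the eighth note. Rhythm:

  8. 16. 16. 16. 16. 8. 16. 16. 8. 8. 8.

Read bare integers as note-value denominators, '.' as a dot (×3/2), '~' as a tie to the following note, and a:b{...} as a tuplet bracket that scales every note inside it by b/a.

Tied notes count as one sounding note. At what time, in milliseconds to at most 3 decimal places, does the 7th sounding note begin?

1. 0.0ms @ 0 + 517.241ms (3/2)
2. 517.241ms @ 3/2 + 258.621ms (3/4)
3. 775.862ms @ 9/4 + 258.621ms (3/4)
4. 1034.483ms @ 3 + 258.621ms (3/4)
5. 1293.103ms @ 15/4 + 258.621ms (3/4)
6. 1551.724ms @ 9/2 + 517.241ms (3/2)
7. 2068.966ms @ 6 + 258.621ms (3/4)
8. 2327.586ms @ 27/4 + 258.621ms (3/4)
9. 2586.207ms @ 15/2 + 517.241ms (3/2)
10. 3103.448ms @ 9 + 517.241ms (3/2)
11. 3620.69ms @ 21/2 + 517.241ms (3/2)

note 7 onset = 6b = 2068.966ms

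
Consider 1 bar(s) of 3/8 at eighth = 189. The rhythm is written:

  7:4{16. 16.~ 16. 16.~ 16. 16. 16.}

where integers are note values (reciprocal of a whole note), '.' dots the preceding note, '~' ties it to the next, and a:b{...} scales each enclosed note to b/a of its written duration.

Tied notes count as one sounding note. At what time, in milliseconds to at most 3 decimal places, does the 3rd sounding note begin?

note 3 onset = 9/7b = 408.163ms

1. 0.0ms @ 0 + 136.054ms (3/7)
2. 136.054ms @ 3/7 + 272.109ms (6/7)
3. 408.163ms @ 9/7 + 272.109ms (6/7)
4. 680.272ms @ 15/7 + 136.054ms (3/7)
5. 816.327ms @ 18/7 + 136.054ms (3/7)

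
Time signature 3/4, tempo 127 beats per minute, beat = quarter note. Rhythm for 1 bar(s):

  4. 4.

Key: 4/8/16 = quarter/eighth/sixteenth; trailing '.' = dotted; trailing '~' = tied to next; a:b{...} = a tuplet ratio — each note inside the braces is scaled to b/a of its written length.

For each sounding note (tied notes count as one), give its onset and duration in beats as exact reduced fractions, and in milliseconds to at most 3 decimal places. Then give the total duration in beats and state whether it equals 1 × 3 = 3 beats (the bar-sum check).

1) 0.0ms=0b +708.661ms=3/2b
2) 708.661ms=3/2b +708.661ms=3/2b
Σ=3b of 3 (127bpm 3/4) — PASS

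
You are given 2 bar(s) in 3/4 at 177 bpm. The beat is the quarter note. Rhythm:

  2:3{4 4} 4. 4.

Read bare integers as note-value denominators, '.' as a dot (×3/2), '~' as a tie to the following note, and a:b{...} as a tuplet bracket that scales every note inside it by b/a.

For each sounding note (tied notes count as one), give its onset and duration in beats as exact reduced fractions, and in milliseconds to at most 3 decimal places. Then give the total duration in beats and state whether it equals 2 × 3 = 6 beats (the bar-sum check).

1) 0.0ms=0b +508.475ms=3/2b
2) 508.475ms=3/2b +508.475ms=3/2b
3) 1016.949ms=3b +508.475ms=3/2b
4) 1525.424ms=9/2b +508.475ms=3/2b
Σ=6b of 6 (177bpm 3/4) — PASS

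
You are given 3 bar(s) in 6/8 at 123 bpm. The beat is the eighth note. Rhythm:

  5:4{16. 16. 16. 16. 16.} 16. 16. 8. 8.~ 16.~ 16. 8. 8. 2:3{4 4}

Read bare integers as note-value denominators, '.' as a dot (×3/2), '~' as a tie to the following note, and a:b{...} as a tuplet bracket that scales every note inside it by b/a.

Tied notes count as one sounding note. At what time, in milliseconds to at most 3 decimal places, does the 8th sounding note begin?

note 8 onset = 9/2b = 2195.122ms

1. 0.0ms @ 0 + 292.683ms (3/5)
2. 292.683ms @ 3/5 + 292.683ms (3/5)
3. 585.366ms @ 6/5 + 292.683ms (3/5)
4. 878.049ms @ 9/5 + 292.683ms (3/5)
5. 1170.732ms @ 12/5 + 292.683ms (3/5)
6. 1463.415ms @ 3 + 365.854ms (3/4)
7. 1829.268ms @ 15/4 + 365.854ms (3/4)
8. 2195.122ms @ 9/2 + 731.707ms (3/2)
9. 2926.829ms @ 6 + 1463.415ms (3)
10. 4390.244ms @ 9 + 731.707ms (3/2)
11. 5121.951ms @ 21/2 + 731.707ms (3/2)
12. 5853.659ms @ 12 + 1463.415ms (3)
13. 7317.073ms @ 15 + 1463.415ms (3)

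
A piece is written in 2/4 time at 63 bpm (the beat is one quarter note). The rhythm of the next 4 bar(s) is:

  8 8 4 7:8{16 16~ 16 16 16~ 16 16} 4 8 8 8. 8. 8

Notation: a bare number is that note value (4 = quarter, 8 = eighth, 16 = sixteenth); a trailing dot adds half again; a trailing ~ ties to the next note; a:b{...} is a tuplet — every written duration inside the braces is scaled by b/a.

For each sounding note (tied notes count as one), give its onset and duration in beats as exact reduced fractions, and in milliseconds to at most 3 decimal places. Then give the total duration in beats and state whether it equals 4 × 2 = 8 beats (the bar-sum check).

1) 0.0ms=0b +476.19ms=1/2b
2) 476.19ms=1/2b +476.19ms=1/2b
3) 952.381ms=1b +952.381ms=1b
4) 1904.762ms=2b +272.109ms=2/7b
5) 2176.871ms=16/7b +544.218ms=4/7b
6) 2721.088ms=20/7b +272.109ms=2/7b
7) 2993.197ms=22/7b +544.218ms=4/7b
8) 3537.415ms=26/7b +272.109ms=2/7b
9) 3809.524ms=4b +952.381ms=1b
10) 4761.905ms=5b +476.19ms=1/2b
11) 5238.095ms=11/2b +476.19ms=1/2b
12) 5714.286ms=6b +714.286ms=3/4b
13) 6428.571ms=27/4b +714.286ms=3/4b
14) 7142.857ms=15/2b +476.19ms=1/2b
Σ=8b of 8 (63bpm 2/4) — PASS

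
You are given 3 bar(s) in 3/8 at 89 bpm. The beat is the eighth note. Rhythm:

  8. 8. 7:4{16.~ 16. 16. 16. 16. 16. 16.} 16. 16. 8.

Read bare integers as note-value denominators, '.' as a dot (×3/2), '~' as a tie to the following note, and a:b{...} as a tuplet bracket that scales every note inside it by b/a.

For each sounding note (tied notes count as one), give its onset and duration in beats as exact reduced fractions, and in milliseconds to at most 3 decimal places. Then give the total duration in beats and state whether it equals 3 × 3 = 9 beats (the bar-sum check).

1) 0.0ms=0b +1011.236ms=3/2b
2) 1011.236ms=3/2b +1011.236ms=3/2b
3) 2022.472ms=3b +577.849ms=6/7b
4) 2600.321ms=27/7b +288.925ms=3/7b
5) 2889.246ms=30/7b +288.925ms=3/7b
6) 3178.17ms=33/7b +288.925ms=3/7b
7) 3467.095ms=36/7b +288.925ms=3/7b
8) 3756.019ms=39/7b +288.925ms=3/7b
9) 4044.944ms=6b +505.618ms=3/4b
10) 4550.562ms=27/4b +505.618ms=3/4b
11) 5056.18ms=15/2b +1011.236ms=3/2b
Σ=9b of 9 (89bpm 3/8) — PASS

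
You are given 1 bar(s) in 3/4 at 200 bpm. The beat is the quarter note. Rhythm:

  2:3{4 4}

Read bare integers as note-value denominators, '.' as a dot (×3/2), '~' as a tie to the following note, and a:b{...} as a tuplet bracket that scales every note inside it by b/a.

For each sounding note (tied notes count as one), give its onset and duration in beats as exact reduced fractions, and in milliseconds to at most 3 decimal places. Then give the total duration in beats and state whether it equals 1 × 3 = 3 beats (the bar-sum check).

1) 0.0ms=0b +450.0ms=3/2b
2) 450.0ms=3/2b +450.0ms=3/2b
Σ=3b of 3 (200bpm 3/4) — PASS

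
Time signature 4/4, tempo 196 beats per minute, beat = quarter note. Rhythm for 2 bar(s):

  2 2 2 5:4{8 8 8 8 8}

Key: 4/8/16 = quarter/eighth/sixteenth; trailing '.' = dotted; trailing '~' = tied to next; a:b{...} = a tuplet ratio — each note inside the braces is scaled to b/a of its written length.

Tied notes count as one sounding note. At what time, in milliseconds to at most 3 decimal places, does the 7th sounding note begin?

1. 0.0ms @ 0 + 612.245ms (2)
2. 612.245ms @ 2 + 612.245ms (2)
3. 1224.49ms @ 4 + 612.245ms (2)
4. 1836.735ms @ 6 + 122.449ms (2/5)
5. 1959.184ms @ 32/5 + 122.449ms (2/5)
6. 2081.633ms @ 34/5 + 122.449ms (2/5)
7. 2204.082ms @ 36/5 + 122.449ms (2/5)
8. 2326.531ms @ 38/5 + 122.449ms (2/5)

note 7 onset = 36/5b = 2204.082ms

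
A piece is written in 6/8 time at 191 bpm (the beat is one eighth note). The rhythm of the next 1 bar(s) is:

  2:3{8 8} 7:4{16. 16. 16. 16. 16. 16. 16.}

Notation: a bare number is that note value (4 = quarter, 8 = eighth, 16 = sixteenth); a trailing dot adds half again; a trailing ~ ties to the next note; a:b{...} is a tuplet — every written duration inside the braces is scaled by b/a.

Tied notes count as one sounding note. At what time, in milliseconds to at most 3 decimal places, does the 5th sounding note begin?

1. 0.0ms @ 0 + 471.204ms (3/2)
2. 471.204ms @ 3/2 + 471.204ms (3/2)
3. 942.408ms @ 3 + 134.63ms (3/7)
4. 1077.038ms @ 24/7 + 134.63ms (3/7)
5. 1211.668ms @ 27/7 + 134.63ms (3/7)
6. 1346.298ms @ 30/7 + 134.63ms (3/7)
7. 1480.927ms @ 33/7 + 134.63ms (3/7)
8. 1615.557ms @ 36/7 + 134.63ms (3/7)
9. 1750.187ms @ 39/7 + 134.63ms (3/7)

note 5 onset = 27/7b = 1211.668ms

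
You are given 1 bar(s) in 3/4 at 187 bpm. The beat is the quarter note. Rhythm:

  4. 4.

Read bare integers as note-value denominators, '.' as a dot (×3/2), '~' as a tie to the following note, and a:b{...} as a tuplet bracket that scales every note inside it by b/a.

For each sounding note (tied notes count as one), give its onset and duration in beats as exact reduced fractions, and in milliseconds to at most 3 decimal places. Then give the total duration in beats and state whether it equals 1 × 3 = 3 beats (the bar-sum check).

1) 0.0ms=0b +481.283ms=3/2b
2) 481.283ms=3/2b +481.283ms=3/2b
Σ=3b of 3 (187bpm 3/4) — PASS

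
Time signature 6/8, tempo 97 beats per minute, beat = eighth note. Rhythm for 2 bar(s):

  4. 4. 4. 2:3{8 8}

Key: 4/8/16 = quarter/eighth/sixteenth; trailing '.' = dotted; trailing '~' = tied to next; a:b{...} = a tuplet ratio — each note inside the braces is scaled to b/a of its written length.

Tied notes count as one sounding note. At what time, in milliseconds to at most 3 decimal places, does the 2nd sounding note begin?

note 2 onset = 3b = 1855.67ms

1. 0.0ms @ 0 + 1855.67ms (3)
2. 1855.67ms @ 3 + 1855.67ms (3)
3. 3711.34ms @ 6 + 1855.67ms (3)
4. 5567.01ms @ 9 + 927.835ms (3/2)
5. 6494.845ms @ 21/2 + 927.835ms (3/2)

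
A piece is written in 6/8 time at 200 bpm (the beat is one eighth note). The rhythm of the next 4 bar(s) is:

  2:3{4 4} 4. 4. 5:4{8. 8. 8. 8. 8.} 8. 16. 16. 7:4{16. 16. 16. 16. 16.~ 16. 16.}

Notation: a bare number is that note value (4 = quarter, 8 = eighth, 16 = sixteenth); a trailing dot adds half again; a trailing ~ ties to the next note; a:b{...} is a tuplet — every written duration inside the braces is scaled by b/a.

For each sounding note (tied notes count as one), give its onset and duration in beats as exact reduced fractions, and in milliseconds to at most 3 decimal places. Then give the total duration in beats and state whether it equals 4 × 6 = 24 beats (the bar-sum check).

1) 0.0ms=0b +900.0ms=3b
2) 900.0ms=3b +900.0ms=3b
3) 1800.0ms=6b +900.0ms=3b
4) 2700.0ms=9b +900.0ms=3b
5) 3600.0ms=12b +360.0ms=6/5b
6) 3960.0ms=66/5b +360.0ms=6/5b
7) 4320.0ms=72/5b +360.0ms=6/5b
8) 4680.0ms=78/5b +360.0ms=6/5b
9) 5040.0ms=84/5b +360.0ms=6/5b
10) 5400.0ms=18b +450.0ms=3/2b
11) 5850.0ms=39/2b +225.0ms=3/4b
12) 6075.0ms=81/4b +225.0ms=3/4b
13) 6300.0ms=21b +128.571ms=3/7b
14) 6428.571ms=150/7b +128.571ms=3/7b
15) 6557.143ms=153/7b +128.571ms=3/7b
16) 6685.714ms=156/7b +128.571ms=3/7b
17) 6814.286ms=159/7b +257.143ms=6/7b
18) 7071.429ms=165/7b +128.571ms=3/7b
Σ=24b of 24 (200bpm 6/8) — PASS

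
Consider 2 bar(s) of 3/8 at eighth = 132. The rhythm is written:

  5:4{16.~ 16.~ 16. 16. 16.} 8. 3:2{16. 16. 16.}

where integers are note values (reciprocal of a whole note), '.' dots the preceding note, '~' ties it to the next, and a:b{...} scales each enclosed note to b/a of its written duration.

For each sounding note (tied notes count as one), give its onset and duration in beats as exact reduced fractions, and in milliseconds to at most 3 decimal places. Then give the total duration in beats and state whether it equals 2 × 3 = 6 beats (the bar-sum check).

1) 0.0ms=0b +818.182ms=9/5b
2) 818.182ms=9/5b +272.727ms=3/5b
3) 1090.909ms=12/5b +272.727ms=3/5b
4) 1363.636ms=3b +681.818ms=3/2b
5) 2045.455ms=9/2b +227.273ms=1/2b
6) 2272.727ms=5b +227.273ms=1/2b
7) 2500.0ms=11/2b +227.273ms=1/2b
Σ=6b of 6 (132bpm 3/8) — PASS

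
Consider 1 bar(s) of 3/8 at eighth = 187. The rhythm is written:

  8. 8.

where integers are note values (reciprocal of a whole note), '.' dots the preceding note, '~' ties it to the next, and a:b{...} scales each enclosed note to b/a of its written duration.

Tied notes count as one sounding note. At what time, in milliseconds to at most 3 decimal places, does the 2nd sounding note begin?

note 2 onset = 3/2b = 481.283ms

1. 0.0ms @ 0 + 481.283ms (3/2)
2. 481.283ms @ 3/2 + 481.283ms (3/2)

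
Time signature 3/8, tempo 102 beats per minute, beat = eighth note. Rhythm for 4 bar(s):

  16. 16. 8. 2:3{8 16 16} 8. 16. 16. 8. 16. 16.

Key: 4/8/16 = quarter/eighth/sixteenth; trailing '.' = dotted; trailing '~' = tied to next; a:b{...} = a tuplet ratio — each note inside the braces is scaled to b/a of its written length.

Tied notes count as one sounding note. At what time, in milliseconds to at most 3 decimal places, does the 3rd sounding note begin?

1. 0.0ms @ 0 + 441.176ms (3/4)
2. 441.176ms @ 3/4 + 441.176ms (3/4)
3. 882.353ms @ 3/2 + 882.353ms (3/2)
4. 1764.706ms @ 3 + 882.353ms (3/2)
5. 2647.059ms @ 9/2 + 441.176ms (3/4)
6. 3088.235ms @ 21/4 + 441.176ms (3/4)
7. 3529.412ms @ 6 + 882.353ms (3/2)
8. 4411.765ms @ 15/2 + 441.176ms (3/4)
9. 4852.941ms @ 33/4 + 441.176ms (3/4)
10. 5294.118ms @ 9 + 882.353ms (3/2)
11. 6176.471ms @ 21/2 + 441.176ms (3/4)
12. 6617.647ms @ 45/4 + 441.176ms (3/4)

note 3 onset = 3/2b = 882.353ms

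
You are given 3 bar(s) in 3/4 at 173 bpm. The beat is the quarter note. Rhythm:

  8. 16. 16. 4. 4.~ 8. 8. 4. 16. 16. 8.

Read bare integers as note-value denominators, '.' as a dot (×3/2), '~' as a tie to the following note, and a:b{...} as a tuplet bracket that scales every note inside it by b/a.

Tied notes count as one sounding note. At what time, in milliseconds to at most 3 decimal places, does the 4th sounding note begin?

1. 0.0ms @ 0 + 260.116ms (3/4)
2. 260.116ms @ 3/4 + 130.058ms (3/8)
3. 390.173ms @ 9/8 + 130.058ms (3/8)
4. 520.231ms @ 3/2 + 520.231ms (3/2)
5. 1040.462ms @ 3 + 780.347ms (9/4)
6. 1820.809ms @ 21/4 + 260.116ms (3/4)
7. 2080.925ms @ 6 + 520.231ms (3/2)
8. 2601.156ms @ 15/2 + 130.058ms (3/8)
9. 2731.214ms @ 63/8 + 130.058ms (3/8)
10. 2861.272ms @ 33/4 + 260.116ms (3/4)

note 4 onset = 3/2b = 520.231ms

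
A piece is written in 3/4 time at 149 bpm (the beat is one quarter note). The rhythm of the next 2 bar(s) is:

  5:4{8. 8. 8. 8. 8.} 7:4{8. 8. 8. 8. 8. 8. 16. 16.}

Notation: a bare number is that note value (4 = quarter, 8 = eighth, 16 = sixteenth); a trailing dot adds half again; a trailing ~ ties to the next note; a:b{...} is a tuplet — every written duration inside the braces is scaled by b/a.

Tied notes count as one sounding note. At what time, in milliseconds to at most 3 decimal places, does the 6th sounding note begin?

note 6 onset = 3b = 1208.054ms

1. 0.0ms @ 0 + 241.611ms (3/5)
2. 241.611ms @ 3/5 + 241.611ms (3/5)
3. 483.221ms @ 6/5 + 241.611ms (3/5)
4. 724.832ms @ 9/5 + 241.611ms (3/5)
5. 966.443ms @ 12/5 + 241.611ms (3/5)
6. 1208.054ms @ 3 + 172.579ms (3/7)
7. 1380.633ms @ 24/7 + 172.579ms (3/7)
8. 1553.212ms @ 27/7 + 172.579ms (3/7)
9. 1725.791ms @ 30/7 + 172.579ms (3/7)
10. 1898.37ms @ 33/7 + 172.579ms (3/7)
11. 2070.949ms @ 36/7 + 172.579ms (3/7)
12. 2243.528ms @ 39/7 + 86.29ms (3/14)
13. 2329.818ms @ 81/14 + 86.29ms (3/14)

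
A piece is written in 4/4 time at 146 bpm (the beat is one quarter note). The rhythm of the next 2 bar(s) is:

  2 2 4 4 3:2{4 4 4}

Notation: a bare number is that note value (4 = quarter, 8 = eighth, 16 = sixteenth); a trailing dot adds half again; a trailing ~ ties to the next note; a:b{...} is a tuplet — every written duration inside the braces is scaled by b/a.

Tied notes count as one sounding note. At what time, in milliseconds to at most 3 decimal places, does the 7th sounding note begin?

1. 0.0ms @ 0 + 821.918ms (2)
2. 821.918ms @ 2 + 821.918ms (2)
3. 1643.836ms @ 4 + 410.959ms (1)
4. 2054.795ms @ 5 + 410.959ms (1)
5. 2465.753ms @ 6 + 273.973ms (2/3)
6. 2739.726ms @ 20/3 + 273.973ms (2/3)
7. 3013.699ms @ 22/3 + 273.973ms (2/3)

note 7 onset = 22/3b = 3013.699ms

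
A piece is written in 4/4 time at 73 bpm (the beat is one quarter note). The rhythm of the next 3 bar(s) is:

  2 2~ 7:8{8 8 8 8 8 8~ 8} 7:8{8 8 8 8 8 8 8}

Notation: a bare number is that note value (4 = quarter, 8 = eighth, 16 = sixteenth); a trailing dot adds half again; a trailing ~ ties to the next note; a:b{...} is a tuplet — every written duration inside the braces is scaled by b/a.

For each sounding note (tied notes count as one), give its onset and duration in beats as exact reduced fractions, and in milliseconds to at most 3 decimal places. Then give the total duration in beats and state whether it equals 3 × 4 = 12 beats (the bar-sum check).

1) 0.0ms=0b +1643.836ms=2b
2) 1643.836ms=2b +2113.503ms=18/7b
3) 3757.339ms=32/7b +469.667ms=4/7b
4) 4227.006ms=36/7b +469.667ms=4/7b
5) 4696.673ms=40/7b +469.667ms=4/7b
6) 5166.341ms=44/7b +469.667ms=4/7b
7) 5636.008ms=48/7b +939.335ms=8/7b
8) 6575.342ms=8b +469.667ms=4/7b
9) 7045.01ms=60/7b +469.667ms=4/7b
10) 7514.677ms=64/7b +469.667ms=4/7b
11) 7984.344ms=68/7b +469.667ms=4/7b
12) 8454.012ms=72/7b +469.667ms=4/7b
13) 8923.679ms=76/7b +469.667ms=4/7b
14) 9393.346ms=80/7b +469.667ms=4/7b
Σ=12b of 12 (73bpm 4/4) — PASS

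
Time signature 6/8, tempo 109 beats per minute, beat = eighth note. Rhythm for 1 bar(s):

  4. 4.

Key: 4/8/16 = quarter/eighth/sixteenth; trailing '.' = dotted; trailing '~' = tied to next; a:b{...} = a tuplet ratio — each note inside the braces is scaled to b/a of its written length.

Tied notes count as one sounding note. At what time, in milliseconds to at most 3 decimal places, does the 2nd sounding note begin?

note 2 onset = 3b = 1651.376ms

1. 0.0ms @ 0 + 1651.376ms (3)
2. 1651.376ms @ 3 + 1651.376ms (3)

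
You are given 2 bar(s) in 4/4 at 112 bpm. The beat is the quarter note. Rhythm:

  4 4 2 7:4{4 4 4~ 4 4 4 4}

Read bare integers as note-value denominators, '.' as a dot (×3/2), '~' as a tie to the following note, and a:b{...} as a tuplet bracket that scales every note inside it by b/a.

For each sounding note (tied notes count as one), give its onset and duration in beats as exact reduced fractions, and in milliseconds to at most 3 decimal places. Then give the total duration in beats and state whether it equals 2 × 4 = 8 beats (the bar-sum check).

1) 0.0ms=0b +535.714ms=1b
2) 535.714ms=1b +535.714ms=1b
3) 1071.429ms=2b +1071.429ms=2b
4) 2142.857ms=4b +306.122ms=4/7b
5) 2448.98ms=32/7b +306.122ms=4/7b
6) 2755.102ms=36/7b +612.245ms=8/7b
7) 3367.347ms=44/7b +306.122ms=4/7b
8) 3673.469ms=48/7b +306.122ms=4/7b
9) 3979.592ms=52/7b +306.122ms=4/7b
Σ=8b of 8 (112bpm 4/4) — PASS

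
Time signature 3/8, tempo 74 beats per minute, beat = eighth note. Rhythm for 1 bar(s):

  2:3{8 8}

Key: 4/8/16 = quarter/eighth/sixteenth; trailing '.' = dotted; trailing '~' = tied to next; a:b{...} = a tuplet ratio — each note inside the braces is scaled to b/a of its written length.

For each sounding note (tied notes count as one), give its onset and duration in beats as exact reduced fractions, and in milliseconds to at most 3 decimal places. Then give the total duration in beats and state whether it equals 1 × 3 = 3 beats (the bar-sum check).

1) 0.0ms=0b +1216.216ms=3/2b
2) 1216.216ms=3/2b +1216.216ms=3/2b
Σ=3b of 3 (74bpm 3/8) — PASS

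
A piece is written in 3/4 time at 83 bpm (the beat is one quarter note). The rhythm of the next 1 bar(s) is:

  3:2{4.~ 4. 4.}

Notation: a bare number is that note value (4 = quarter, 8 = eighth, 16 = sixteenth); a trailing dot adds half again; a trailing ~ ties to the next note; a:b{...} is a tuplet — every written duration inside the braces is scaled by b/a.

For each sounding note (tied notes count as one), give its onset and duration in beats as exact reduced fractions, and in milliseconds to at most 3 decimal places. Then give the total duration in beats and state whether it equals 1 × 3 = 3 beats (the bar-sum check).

1) 0.0ms=0b +1445.783ms=2b
2) 1445.783ms=2b +722.892ms=1b
Σ=3b of 3 (83bpm 3/4) — PASS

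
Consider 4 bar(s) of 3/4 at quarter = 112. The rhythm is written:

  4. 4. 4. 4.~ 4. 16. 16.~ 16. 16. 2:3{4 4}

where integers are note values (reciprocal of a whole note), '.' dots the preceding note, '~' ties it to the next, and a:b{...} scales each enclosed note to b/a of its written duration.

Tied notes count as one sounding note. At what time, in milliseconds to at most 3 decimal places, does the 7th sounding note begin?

1. 0.0ms @ 0 + 803.571ms (3/2)
2. 803.571ms @ 3/2 + 803.571ms (3/2)
3. 1607.143ms @ 3 + 803.571ms (3/2)
4. 2410.714ms @ 9/2 + 1607.143ms (3)
5. 4017.857ms @ 15/2 + 200.893ms (3/8)
6. 4218.75ms @ 63/8 + 401.786ms (3/4)
7. 4620.536ms @ 69/8 + 200.893ms (3/8)
8. 4821.429ms @ 9 + 803.571ms (3/2)
9. 5625.0ms @ 21/2 + 803.571ms (3/2)

note 7 onset = 69/8b = 4620.536ms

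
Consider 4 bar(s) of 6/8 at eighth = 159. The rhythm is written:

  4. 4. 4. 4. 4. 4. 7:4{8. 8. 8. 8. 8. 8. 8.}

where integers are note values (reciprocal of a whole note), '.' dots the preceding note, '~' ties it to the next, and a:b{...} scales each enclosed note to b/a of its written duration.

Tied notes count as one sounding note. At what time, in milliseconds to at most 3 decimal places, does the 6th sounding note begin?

note 6 onset = 15b = 5660.377ms

1. 0.0ms @ 0 + 1132.075ms (3)
2. 1132.075ms @ 3 + 1132.075ms (3)
3. 2264.151ms @ 6 + 1132.075ms (3)
4. 3396.226ms @ 9 + 1132.075ms (3)
5. 4528.302ms @ 12 + 1132.075ms (3)
6. 5660.377ms @ 15 + 1132.075ms (3)
7. 6792.453ms @ 18 + 323.45ms (6/7)
8. 7115.903ms @ 132/7 + 323.45ms (6/7)
9. 7439.353ms @ 138/7 + 323.45ms (6/7)
10. 7762.803ms @ 144/7 + 323.45ms (6/7)
11. 8086.253ms @ 150/7 + 323.45ms (6/7)
12. 8409.704ms @ 156/7 + 323.45ms (6/7)
13. 8733.154ms @ 162/7 + 323.45ms (6/7)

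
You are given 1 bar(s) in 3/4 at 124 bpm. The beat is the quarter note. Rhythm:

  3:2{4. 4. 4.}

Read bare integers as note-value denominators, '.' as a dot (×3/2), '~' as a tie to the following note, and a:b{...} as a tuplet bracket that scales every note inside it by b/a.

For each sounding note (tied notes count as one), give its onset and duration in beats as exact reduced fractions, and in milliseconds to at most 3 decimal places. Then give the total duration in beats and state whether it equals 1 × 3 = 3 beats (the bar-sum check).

1) 0.0ms=0b +483.871ms=1b
2) 483.871ms=1b +483.871ms=1b
3) 967.742ms=2b +483.871ms=1b
Σ=3b of 3 (124bpm 3/4) — PASS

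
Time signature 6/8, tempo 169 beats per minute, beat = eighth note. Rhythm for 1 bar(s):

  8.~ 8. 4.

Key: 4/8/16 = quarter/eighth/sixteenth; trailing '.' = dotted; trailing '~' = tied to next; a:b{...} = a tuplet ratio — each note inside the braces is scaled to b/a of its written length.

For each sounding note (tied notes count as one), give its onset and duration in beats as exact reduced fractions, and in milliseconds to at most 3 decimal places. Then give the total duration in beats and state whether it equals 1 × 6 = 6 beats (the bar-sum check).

1) 0.0ms=0b +1065.089ms=3b
2) 1065.089ms=3b +1065.089ms=3b
Σ=6b of 6 (169bpm 6/8) — PASS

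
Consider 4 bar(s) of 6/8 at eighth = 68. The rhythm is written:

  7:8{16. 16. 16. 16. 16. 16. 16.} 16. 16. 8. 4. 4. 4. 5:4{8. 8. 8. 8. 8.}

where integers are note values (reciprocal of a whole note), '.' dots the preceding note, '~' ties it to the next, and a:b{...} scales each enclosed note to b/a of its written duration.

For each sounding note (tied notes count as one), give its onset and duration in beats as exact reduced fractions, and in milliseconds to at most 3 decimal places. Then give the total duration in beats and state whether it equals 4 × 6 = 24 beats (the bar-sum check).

1) 0.0ms=0b +756.303ms=6/7b
2) 756.303ms=6/7b +756.303ms=6/7b
3) 1512.605ms=12/7b +756.303ms=6/7b
4) 2268.908ms=18/7b +756.303ms=6/7b
5) 3025.21ms=24/7b +756.303ms=6/7b
6) 3781.513ms=30/7b +756.303ms=6/7b
7) 4537.815ms=36/7b +756.303ms=6/7b
8) 5294.118ms=6b +661.765ms=3/4b
9) 5955.882ms=27/4b +661.765ms=3/4b
10) 6617.647ms=15/2b +1323.529ms=3/2b
11) 7941.176ms=9b +2647.059ms=3b
12) 10588.235ms=12b +2647.059ms=3b
13) 13235.294ms=15b +2647.059ms=3b
14) 15882.353ms=18b +1058.824ms=6/5b
15) 16941.176ms=96/5b +1058.824ms=6/5b
16) 18000.0ms=102/5b +1058.824ms=6/5b
17) 19058.824ms=108/5b +1058.824ms=6/5b
18) 20117.647ms=114/5b +1058.824ms=6/5b
Σ=24b of 24 (68bpm 6/8) — PASS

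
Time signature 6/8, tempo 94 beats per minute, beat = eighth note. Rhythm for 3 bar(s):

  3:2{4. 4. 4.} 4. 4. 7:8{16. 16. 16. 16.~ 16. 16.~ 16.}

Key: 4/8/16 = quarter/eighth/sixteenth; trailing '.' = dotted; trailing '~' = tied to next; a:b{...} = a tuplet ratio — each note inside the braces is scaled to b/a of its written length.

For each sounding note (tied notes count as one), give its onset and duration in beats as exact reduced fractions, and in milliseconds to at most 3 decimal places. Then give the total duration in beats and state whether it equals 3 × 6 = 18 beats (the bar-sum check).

1) 0.0ms=0b +1276.596ms=2b
2) 1276.596ms=2b +1276.596ms=2b
3) 2553.191ms=4b +1276.596ms=2b
4) 3829.787ms=6b +1914.894ms=3b
5) 5744.681ms=9b +1914.894ms=3b
6) 7659.574ms=12b +547.112ms=6/7b
7) 8206.687ms=90/7b +547.112ms=6/7b
8) 8753.799ms=96/7b +547.112ms=6/7b
9) 9300.912ms=102/7b +1094.225ms=12/7b
10) 10395.137ms=114/7b +1094.225ms=12/7b
Σ=18b of 18 (94bpm 6/8) — PASS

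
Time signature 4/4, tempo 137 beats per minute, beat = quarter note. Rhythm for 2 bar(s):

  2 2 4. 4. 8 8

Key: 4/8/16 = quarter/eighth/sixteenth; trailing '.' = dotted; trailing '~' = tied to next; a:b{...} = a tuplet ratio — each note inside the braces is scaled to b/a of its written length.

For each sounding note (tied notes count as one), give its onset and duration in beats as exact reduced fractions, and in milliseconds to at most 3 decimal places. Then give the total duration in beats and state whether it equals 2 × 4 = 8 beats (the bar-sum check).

1) 0.0ms=0b +875.912ms=2b
2) 875.912ms=2b +875.912ms=2b
3) 1751.825ms=4b +656.934ms=3/2b
4) 2408.759ms=11/2b +656.934ms=3/2b
5) 3065.693ms=7b +218.978ms=1/2b
6) 3284.672ms=15/2b +218.978ms=1/2b
Σ=8b of 8 (137bpm 4/4) — PASS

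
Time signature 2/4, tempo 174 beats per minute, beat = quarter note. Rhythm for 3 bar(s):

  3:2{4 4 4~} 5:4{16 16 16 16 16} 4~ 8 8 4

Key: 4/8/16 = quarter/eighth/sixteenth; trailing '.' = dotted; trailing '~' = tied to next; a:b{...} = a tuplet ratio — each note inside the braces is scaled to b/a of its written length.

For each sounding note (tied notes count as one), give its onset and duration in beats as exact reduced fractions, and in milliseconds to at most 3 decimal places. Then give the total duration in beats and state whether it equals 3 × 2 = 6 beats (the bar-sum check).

1) 0.0ms=0b +229.885ms=2/3b
2) 229.885ms=2/3b +229.885ms=2/3b
3) 459.77ms=4/3b +298.851ms=13/15b
4) 758.621ms=11/5b +68.966ms=1/5b
5) 827.586ms=12/5b +68.966ms=1/5b
6) 896.552ms=13/5b +68.966ms=1/5b
7) 965.517ms=14/5b +68.966ms=1/5b
8) 1034.483ms=3b +517.241ms=3/2b
9) 1551.724ms=9/2b +172.414ms=1/2b
10) 1724.138ms=5b +344.828ms=1b
Σ=6b of 6 (174bpm 2/4) — PASS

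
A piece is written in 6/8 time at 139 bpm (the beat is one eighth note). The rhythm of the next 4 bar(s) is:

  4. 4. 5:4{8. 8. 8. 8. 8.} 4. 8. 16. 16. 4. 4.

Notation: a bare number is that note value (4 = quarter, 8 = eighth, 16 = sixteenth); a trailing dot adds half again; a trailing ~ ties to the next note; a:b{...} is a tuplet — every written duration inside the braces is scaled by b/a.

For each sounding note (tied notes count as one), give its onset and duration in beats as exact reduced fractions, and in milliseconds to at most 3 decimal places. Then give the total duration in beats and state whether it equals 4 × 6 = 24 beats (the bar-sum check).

1) 0.0ms=0b +1294.964ms=3b
2) 1294.964ms=3b +1294.964ms=3b
3) 2589.928ms=6b +517.986ms=6/5b
4) 3107.914ms=36/5b +517.986ms=6/5b
5) 3625.899ms=42/5b +517.986ms=6/5b
6) 4143.885ms=48/5b +517.986ms=6/5b
7) 4661.871ms=54/5b +517.986ms=6/5b
8) 5179.856ms=12b +1294.964ms=3b
9) 6474.82ms=15b +647.482ms=3/2b
10) 7122.302ms=33/2b +323.741ms=3/4b
11) 7446.043ms=69/4b +323.741ms=3/4b
12) 7769.784ms=18b +1294.964ms=3b
13) 9064.748ms=21b +1294.964ms=3b
Σ=24b of 24 (139bpm 6/8) — PASS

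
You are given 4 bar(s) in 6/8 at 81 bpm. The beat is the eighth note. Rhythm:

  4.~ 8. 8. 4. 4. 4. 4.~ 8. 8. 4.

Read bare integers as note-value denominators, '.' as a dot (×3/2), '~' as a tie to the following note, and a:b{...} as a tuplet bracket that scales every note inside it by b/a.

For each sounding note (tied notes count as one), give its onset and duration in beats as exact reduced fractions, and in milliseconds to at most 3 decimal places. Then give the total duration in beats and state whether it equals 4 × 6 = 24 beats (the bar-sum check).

1) 0.0ms=0b +3333.333ms=9/2b
2) 3333.333ms=9/2b +1111.111ms=3/2b
3) 4444.444ms=6b +2222.222ms=3b
4) 6666.667ms=9b +2222.222ms=3b
5) 8888.889ms=12b +2222.222ms=3b
6) 11111.111ms=15b +3333.333ms=9/2b
7) 14444.444ms=39/2b +1111.111ms=3/2b
8) 15555.556ms=21b +2222.222ms=3b
Σ=24b of 24 (81bpm 6/8) — PASS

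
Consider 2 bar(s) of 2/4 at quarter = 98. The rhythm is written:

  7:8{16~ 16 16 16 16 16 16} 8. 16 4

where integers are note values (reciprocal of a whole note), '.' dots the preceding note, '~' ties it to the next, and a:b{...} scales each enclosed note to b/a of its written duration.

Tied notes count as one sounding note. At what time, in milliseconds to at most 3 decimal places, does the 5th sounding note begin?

note 5 onset = 10/7b = 874.636ms

1. 0.0ms @ 0 + 349.854ms (4/7)
2. 349.854ms @ 4/7 + 174.927ms (2/7)
3. 524.781ms @ 6/7 + 174.927ms (2/7)
4. 699.708ms @ 8/7 + 174.927ms (2/7)
5. 874.636ms @ 10/7 + 174.927ms (2/7)
6. 1049.563ms @ 12/7 + 174.927ms (2/7)
7. 1224.49ms @ 2 + 459.184ms (3/4)
8. 1683.673ms @ 11/4 + 153.061ms (1/4)
9. 1836.735ms @ 3 + 612.245ms (1)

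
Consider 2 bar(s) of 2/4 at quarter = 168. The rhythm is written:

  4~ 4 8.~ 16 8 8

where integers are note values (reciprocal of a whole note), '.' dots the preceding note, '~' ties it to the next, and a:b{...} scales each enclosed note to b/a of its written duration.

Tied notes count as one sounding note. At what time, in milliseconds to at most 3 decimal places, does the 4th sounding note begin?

note 4 onset = 7/2b = 1250.0ms

1. 0.0ms @ 0 + 714.286ms (2)
2. 714.286ms @ 2 + 357.143ms (1)
3. 1071.429ms @ 3 + 178.571ms (1/2)
4. 1250.0ms @ 7/2 + 178.571ms (1/2)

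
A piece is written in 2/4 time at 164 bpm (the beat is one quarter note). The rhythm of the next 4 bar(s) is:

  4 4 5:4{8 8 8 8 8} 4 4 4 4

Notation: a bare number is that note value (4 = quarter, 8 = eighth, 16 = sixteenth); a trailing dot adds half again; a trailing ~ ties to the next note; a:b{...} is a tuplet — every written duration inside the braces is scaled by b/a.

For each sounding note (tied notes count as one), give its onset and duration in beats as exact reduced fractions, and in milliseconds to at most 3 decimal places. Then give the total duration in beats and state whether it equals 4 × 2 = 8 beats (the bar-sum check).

1) 0.0ms=0b +365.854ms=1b
2) 365.854ms=1b +365.854ms=1b
3) 731.707ms=2b +146.341ms=2/5b
4) 878.049ms=12/5b +146.341ms=2/5b
5) 1024.39ms=14/5b +146.341ms=2/5b
6) 1170.732ms=16/5b +146.341ms=2/5b
7) 1317.073ms=18/5b +146.341ms=2/5b
8) 1463.415ms=4b +365.854ms=1b
9) 1829.268ms=5b +365.854ms=1b
10) 2195.122ms=6b +365.854ms=1b
11) 2560.976ms=7b +365.854ms=1b
Σ=8b of 8 (164bpm 2/4) — PASS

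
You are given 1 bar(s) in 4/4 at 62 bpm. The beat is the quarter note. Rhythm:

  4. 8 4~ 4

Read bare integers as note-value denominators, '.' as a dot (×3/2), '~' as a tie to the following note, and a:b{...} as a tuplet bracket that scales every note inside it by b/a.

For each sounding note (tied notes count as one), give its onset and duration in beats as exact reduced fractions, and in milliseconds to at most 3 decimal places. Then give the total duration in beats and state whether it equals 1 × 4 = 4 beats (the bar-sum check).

1) 0.0ms=0b +1451.613ms=3/2b
2) 1451.613ms=3/2b +483.871ms=1/2b
3) 1935.484ms=2b +1935.484ms=2b
Σ=4b of 4 (62bpm 4/4) — PASS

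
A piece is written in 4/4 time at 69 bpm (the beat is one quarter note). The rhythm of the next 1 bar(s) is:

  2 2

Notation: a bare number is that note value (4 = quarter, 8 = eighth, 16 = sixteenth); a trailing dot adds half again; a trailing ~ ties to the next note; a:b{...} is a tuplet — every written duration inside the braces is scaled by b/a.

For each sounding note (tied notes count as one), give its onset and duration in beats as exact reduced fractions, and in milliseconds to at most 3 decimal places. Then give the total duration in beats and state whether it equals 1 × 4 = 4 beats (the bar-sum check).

1) 0.0ms=0b +1739.13ms=2b
2) 1739.13ms=2b +1739.13ms=2b
Σ=4b of 4 (69bpm 4/4) — PASS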